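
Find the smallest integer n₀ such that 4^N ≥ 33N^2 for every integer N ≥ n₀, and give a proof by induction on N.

At N = 4: 256 < 528, so the inequality fails and n₀ ≥ 5. We prove 4^N ≥ 33N^2 for all N ≥ 5.
Base step (N = 5): 4^N = 1024 and 33N^2 = 825, so 1024 ≥ 825.
Inductive step: assume the claim holds for N = r, so 4^r ≥ 33r^2.
Then 4^(r + 1) = 4·(4^r) ≥ 4·(33r^2).
Also, for r ≥ 5 we have 4·(33r^2) ≥ 33(r+1)^2, since 4 ≥ (1 + 1/r)^2 for all r ≥ 5.
Combining, 4^(r + 1) ≥ 33(r+1)^2.
By the principle of mathematical induction, the result holds for all N ≥ 5.
Hence the smallest such n₀ is 5.

n₀ = 5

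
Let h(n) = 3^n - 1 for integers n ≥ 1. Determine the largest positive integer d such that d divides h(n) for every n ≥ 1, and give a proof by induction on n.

Computing the first values: h(1) = 2 and h(2) = 8; gcd(2, 8) = 2, so d ≤ 2.
We prove 2 | 3^n - 1 for all n ≥ 1 by induction on n.
Base step (n = 1): h(1) = 2 = 2·(1), so 2 | h(1).
Suppose the result is true for n = m, i.e. 2 | h(m). Then
3^{m+1} − 1^{m+1} = 3·3^m − 1·1^m = 3·(3^m − 1^m) + (2)·1^m. The first term is divisible by 2 by the inductive hypothesis, and the second term (2)·1^m is divisible by 2 since 2 | 2. Hence 2 | h(m+1).
By the principle of mathematical induction, the result holds for all n ≥ 1.
Therefore the largest such d is 2.

d = 2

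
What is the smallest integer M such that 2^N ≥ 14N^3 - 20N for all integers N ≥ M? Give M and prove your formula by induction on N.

At N = 15: 32768 < 46950, so the inequality fails and M ≥ 16. We prove 2^N ≥ 14N^3 - 20N for all N ≥ 16.
Base step (N = 16): 2^N = 65536 and 14N^3 - 20N = 57024, so 65536 ≥ 57024.
Suppose the result is true for N = j, so 2^j ≥ 14j^3 - 20j.
Then 2^(j + 1) = 2·(2^j) ≥ 2·(14j^3 - 20j).
Also, for j ≥ 16 we have 2·(14j^3 - 20j) ≥ 14(j+1)^3 - 20(j+1), since 2·(14j^3 - 20j) − (14(j+1)^3 - 20(j+1)) = 14j^3 - 42j^2 - 62j + 6, which is nonnegative for all j ≥ 16.
Combining, 2^(j + 1) ≥ 14(j+1)^3 - 20(j+1).
Hence, by induction on N, the claim holds for every N ≥ 16.
Hence the smallest such M is 16.

M = 16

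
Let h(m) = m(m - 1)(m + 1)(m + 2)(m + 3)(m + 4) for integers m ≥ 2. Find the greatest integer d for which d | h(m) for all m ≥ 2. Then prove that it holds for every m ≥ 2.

d = 720

Computing the first values: h(2) = 720 and h(3) = 5040; gcd(720, 5040) = 720, so d ≤ 720.
We prove 720 | m(m - 1)(m + 1)(m + 2)(m + 3)(m + 4) for all m ≥ 2 by induction on m.
For the base case m = 2: h(2) = 720 = 720·(1), so 720 | h(2).
Inductive step: suppose the statement holds for some r ≥ 2, i.e. 720 | h(r). Then
h(r+1) − h(r) = r·(r+1)·(r+2)·(r+3)·(r+4)·(r+5) − (r-1)·r·(r+1)·(r+2)·(r+3)·(r+4) = r·(r+1)·(r+2)·(r+3)·(r+4)·[(r+5) − (r-1)] = 6·r·(r+1)·(r+2)·(r+3)·(r+4). The product of 5 consecutive integers is divisible by (5)! = 120, so h(r+1) − h(r) is divisible by 6·120 = 720. By the inductive hypothesis 720 | h(r), hence 720 | h(r+1).
Hence, by induction on m, the claim holds for every m ≥ 2.
Therefore the largest such d is 720.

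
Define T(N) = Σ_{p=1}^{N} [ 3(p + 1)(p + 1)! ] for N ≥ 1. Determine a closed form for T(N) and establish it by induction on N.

We claim T(N) = 3(N + 2)! - 6 for all N ≥ 1.
Base case (N = 1): T(1) = 12, and the closed form gives 12. They agree.
For the inductive step, assume it holds for an arbitrary p ≥ 1, so T(p) = 3(p + 2)! - 6.
Then T(p+1) = T(p) + (3(p + 2)(p + 2)!) = (3(p + 2)! - 6) + (3(p + 2)(p + 2)!).
Simplifying, T(p+1) = 3((p+1) + 2)! - 6,
which is the closed form with N = p+1.
Hence, by induction on N, the claim holds for every N ≥ 1.

T(N) = 3(N + 2)! - 6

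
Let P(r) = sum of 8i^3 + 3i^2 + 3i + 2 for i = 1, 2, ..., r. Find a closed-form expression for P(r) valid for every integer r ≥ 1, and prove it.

We claim P(r) = r(2r^3 + 5r^2 + 5r + 4) for all r ≥ 1.
For the base case r = 1: P(1) = 16, and the closed form gives 16. They agree.
For the inductive step, assume it holds for an arbitrary i ≥ 1, so P(i) = i(2i^3 + 5i^2 + 5i + 4).
Then P(i+1) = P(i) + (8i^3 + 27i^2 + 33i + 16) = (i(2i^3 + 5i^2 + 5i + 4)) + (8i^3 + 27i^2 + 33i + 16).
Simplifying, P(i+1) = (i + 1)(2i^3 + 11i^2 + 21i + 16) = (i+1)(2(i+1)^3 + 5(i+1)^2 + 5(i+1) + 4),
which is the closed form with r = i+1.
Hence, by induction on r, the claim holds for every r ≥ 1.

P(r) = r(2r^3 + 5r^2 + 5r + 4)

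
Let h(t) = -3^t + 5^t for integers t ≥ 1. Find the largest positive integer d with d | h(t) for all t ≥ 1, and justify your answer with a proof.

Computing the first values: h(1) = 2 and h(2) = 16; gcd(2, 16) = 2, so d ≤ 2.
We prove 2 | -3^t + 5^t for all t ≥ 1 by induction on t.
Base step (t = 1): h(1) = 2 = 2·(1), so 2 | h(1).
For the inductive step, assume it holds for an arbitrary k ≥ 1, i.e. 2 | h(k). Then
5^{k+1} − 3^{k+1} = 5·5^k − 3·3^k = 5·(5^k − 3^k) + (2)·3^k. The first term is divisible by 2 by the inductive hypothesis, and the second term (2)·3^k is divisible by 2 since 2 | 2. Hence 2 | h(k+1).
By the principle of mathematical induction, the result holds for all t ≥ 1.
Therefore the largest such d is 2.

d = 2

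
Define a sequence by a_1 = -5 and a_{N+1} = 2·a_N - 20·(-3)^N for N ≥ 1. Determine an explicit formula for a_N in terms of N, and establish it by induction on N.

a_N = 4(-3)^N + 7·2^(N - 1)

Computing the first terms: a_1 = -5, a_2 = 50, a_3 = -80. This suggests a_N = 4(-3)^N + 7·2^(N - 1).
Base step (N = 1): the formula gives -5 = -5 = a_1.
Inductive step: assume the claim holds for N = m, so a_m = 4(-3)^m + 7·2^(m - 1).
Then a_{m+1} = 2·a_m - 20·(-3)^m = 2·(4(-3)^m + 7·2^(m - 1)) - 20·(-3)^m = 4(-3)^(m + 1) + 7·2^m = 4(-3)^(m+1) + 7·2^((m+1) - 1),
which is the claimed formula at N = m+1.
This completes the induction.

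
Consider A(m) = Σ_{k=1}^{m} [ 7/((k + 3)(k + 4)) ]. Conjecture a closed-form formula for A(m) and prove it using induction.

A(m) = 7m/(4(m + 4))

We claim A(m) = 7m/(4(m + 4)) for all m ≥ 1.
Base step (m = 1): A(1) = 7/20, and the closed form gives 7/20. They agree.
Suppose the result is true for m = k, so A(k) = 7k/(4(k + 4)).
Then A(k+1) = A(k) + (7/((k + 4)(k + 5))) = (7k/(4(k + 4))) + (7/((k + 4)(k + 5))).
Simplifying, A(k+1) = 7(k + 1)/(4(k + 5)) = 7(k+1)/(4((k+1) + 4)),
which is the closed form with m = k+1.
Hence, by induction on m, the claim holds for every m ≥ 1.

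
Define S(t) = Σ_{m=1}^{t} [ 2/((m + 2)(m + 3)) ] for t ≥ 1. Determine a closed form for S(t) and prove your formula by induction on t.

S(t) = 2t/(3(t + 3))

We claim S(t) = 2t/(3(t + 3)) for all t ≥ 1.
For the base case t = 1: S(1) = 1/6, and the closed form gives 1/6. They agree.
Inductive step: suppose the statement holds for some m ≥ 1, so S(m) = 2m/(3(m + 3)).
Then S(m+1) = S(m) + (2/((m + 3)(m + 4))) = (2m/(3(m + 3))) + (2/((m + 3)(m + 4))).
Simplifying, S(m+1) = 2(m + 1)/(3(m + 4)) = 2(m+1)/(3((m+1) + 3)),
which is the closed form with t = m+1.
This completes the induction.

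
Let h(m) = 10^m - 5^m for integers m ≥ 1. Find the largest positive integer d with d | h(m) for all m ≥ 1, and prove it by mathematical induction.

Computing the first values: h(1) = 5 and h(2) = 75; gcd(5, 75) = 5, so d ≤ 5.
We prove 5 | 10^m - 5^m for all m ≥ 1 by induction on m.
Base case (m = 1): h(1) = 5 = 5·(1), so 5 | h(1).
Suppose the result is true for m = i, i.e. 5 | h(i). Then
10^{i+1} − 5^{i+1} = 10·10^i − 5·5^i = 10·(10^i − 5^i) + (5)·5^i. The first term is divisible by 5 by the inductive hypothesis, and the second term (5)·5^i is divisible by 5 since 5 | 5. Hence 5 | h(i+1).
By induction, the statement is established for all m ≥ 1.
Therefore the largest such d is 5.

d = 5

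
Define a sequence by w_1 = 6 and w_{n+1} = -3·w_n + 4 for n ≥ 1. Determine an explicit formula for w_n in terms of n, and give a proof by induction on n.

Computing the first terms: w_1 = 6, w_2 = -14, w_3 = 46. This suggests w_n = 5(-3)^(n - 1) + 1.
Base case (n = 1): the formula gives 6 = 6 = w_1.
Inductive step: assume the claim holds for n = m, so w_m = 5(-3)^(m - 1) + 1.
Then w_{m+1} = -3·w_m + 4 = -3·(5(-3)^(m - 1) + 1) + 4 = 5(-3)^m + 1 = 5(-3)^((m+1) - 1) + 1,
which is the claimed formula at n = m+1.
This completes the induction.

w_n = 5(-3)^(n - 1) + 1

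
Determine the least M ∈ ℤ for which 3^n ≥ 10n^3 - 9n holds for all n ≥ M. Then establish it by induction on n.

M = 8

At n = 7: 2187 < 3367, so the inequality fails and M ≥ 8. We prove 3^n ≥ 10n^3 - 9n for all n ≥ 8.
When n = 8: 3^n = 6561 and 10n^3 - 9n = 5048, so 6561 ≥ 5048.
Inductive step: assume the claim holds for n = m, so 3^m ≥ 10m^3 - 9m.
Then 3^(m + 1) = 3·(3^m) ≥ 3·(10m^3 - 9m).
Also, for m ≥ 8 we have 3·(10m^3 - 9m) ≥ 10(m+1)^3 - 9(m+1), since 3·(10m^3 - 9m) − (10(m+1)^3 - 9(m+1)) = 20m^3 - 30m^2 - 48m - 1, which is nonnegative for all m ≥ 8.
Combining, 3^(m + 1) ≥ 10(m+1)^3 - 9(m+1).
Hence, by induction on n, the claim holds for every n ≥ 8.
Hence the smallest such M is 8.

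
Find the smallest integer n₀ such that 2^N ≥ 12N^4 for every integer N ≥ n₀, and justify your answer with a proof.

At N = 21: 2097152 < 2333772, so the inequality fails and n₀ ≥ 22. We prove 2^N ≥ 12N^4 for all N ≥ 22.
Base case (N = 22): 2^N = 4194304 and 12N^4 = 2811072, so 4194304 ≥ 2811072.
For the inductive step, assume it holds for an arbitrary k ≥ 22, so 2^k ≥ 12k^4.
Then 2^(k + 1) = 2·(2^k) ≥ 2·(12k^4).
Also, for k ≥ 22 we have 2·(12k^4) ≥ 12(k+1)^4, since 2 ≥ (1 + 1/k)^4 for all k ≥ 22.
Combining, 2^(k + 1) ≥ 12(k+1)^4.
Hence, by induction on N, the claim holds for every N ≥ 22.
Hence the smallest such n₀ is 22.

n₀ = 22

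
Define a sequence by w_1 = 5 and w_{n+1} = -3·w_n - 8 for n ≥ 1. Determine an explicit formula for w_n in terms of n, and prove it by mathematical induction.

w_n = 7(-3)^(n - 1) - 2

Computing the first terms: w_1 = 5, w_2 = -23, w_3 = 61. This suggests w_n = 7(-3)^(n - 1) - 2.
Base step (n = 1): the formula gives 5 = 5 = w_1.
For the inductive step, assume it holds for an arbitrary m ≥ 1, so w_m = 7(-3)^(m - 1) - 2.
Then w_{m+1} = -3·w_m - 8 = -3·(7(-3)^(m - 1) - 2) - 8 = 7(-3)^m - 2 = 7(-3)^((m+1) - 1) - 2,
which is the claimed formula at n = m+1.
Hence, by induction on n, the claim holds for every n ≥ 1.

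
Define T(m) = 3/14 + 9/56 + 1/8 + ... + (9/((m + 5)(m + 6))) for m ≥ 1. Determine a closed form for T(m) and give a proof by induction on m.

T(m) = 3m/(2(m + 6))

We claim T(m) = 3m/(2(m + 6)) for all m ≥ 1.
Base case (m = 1): T(1) = 3/14, and the closed form gives 3/14. They agree.
Inductive step: assume the claim holds for m = r, so T(r) = 3r/(2(r + 6)).
Then T(r+1) = T(r) + (9/((r + 6)(r + 7))) = (3r/(2(r + 6))) + (9/((r + 6)(r + 7))).
Simplifying, T(r+1) = 3(r + 1)/(2(r + 7)) = 3(r+1)/(2((r+1) + 6)),
which is the closed form with m = r+1.
This completes the induction.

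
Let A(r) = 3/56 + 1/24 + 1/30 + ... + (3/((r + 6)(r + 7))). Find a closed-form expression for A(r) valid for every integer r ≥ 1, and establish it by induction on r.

A(r) = 3r/(7(r + 7))

We claim A(r) = 3r/(7(r + 7)) for all r ≥ 1.
Base case (r = 1): A(1) = 3/56, and the closed form gives 3/56. They agree.
For the inductive step, assume it holds for an arbitrary m ≥ 1, so A(m) = 3m/(7(m + 7)).
Then A(m+1) = A(m) + (3/((m + 7)(m + 8))) = (3m/(7(m + 7))) + (3/((m + 7)(m + 8))).
Simplifying, A(m+1) = 3(m + 1)/(7(m + 8)) = 3(m+1)/(7((m+1) + 7)),
which is the closed form with r = m+1.
This completes the induction.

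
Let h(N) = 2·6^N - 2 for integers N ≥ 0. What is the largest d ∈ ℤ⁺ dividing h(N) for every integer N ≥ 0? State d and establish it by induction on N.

d = 10

Computing the first values: h(0) = 0 and h(1) = 10; gcd(0, 10) = 10, so d ≤ 10.
We prove 10 | 2·6^N - 2 for all N ≥ 0 by induction on N.
When N = 0: h(0) = 0 = 10·(0), so 10 | h(0).
Inductive step: assume the claim holds for N = j, i.e. 10 | h(j). Then
h(j+1) = 2·6^(j+1) - 2 = 6·(2·6^j - 2) + 10 = 6·h(j) + 10. The first term is divisible by 10 by the inductive hypothesis, and 10 is divisible by 10. Hence 10 | h(j+1).
Hence, by induction on N, the claim holds for every N ≥ 0.
Therefore the largest such d is 10.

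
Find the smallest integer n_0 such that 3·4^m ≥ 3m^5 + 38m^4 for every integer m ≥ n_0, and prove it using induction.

At m = 8: 196608 < 253952, so the inequality fails and n_0 ≥ 9. We prove 3·4^m ≥ 3m^5 + 38m^4 for all m ≥ 9.
Base case (m = 9): 3·4^m = 786432 and 3m^5 + 38m^4 = 426465, so 786432 ≥ 426465.
Suppose the result is true for m = p, so 3·4^p ≥ 3p^5 + 38p^4.
Then 3·4^(p + 1) = 4·(3·4^p) ≥ 4·(3p^5 + 38p^4).
Also, for p ≥ 9 we have 4·(3p^5 + 38p^4) ≥ 3(p+1)^5 + 38(p+1)^4, since 4·(3p^5 + 38p^4) − (3(p+1)^5 + 38(p+1)^4) = 9p^5 + 99p^4 - 182p^3 - 258p^2 - 167p - 41, which is nonnegative for all p ≥ 9.
Combining, 3·4^(p + 1) ≥ 3(p+1)^5 + 38(p+1)^4.
By induction, the statement is established for all m ≥ 9.
Hence the smallest such n_0 is 9.

n_0 = 9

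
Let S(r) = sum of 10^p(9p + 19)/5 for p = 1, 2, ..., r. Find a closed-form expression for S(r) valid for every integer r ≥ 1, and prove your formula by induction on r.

S(r) = 2·10^r(r + 2) - 4

We claim S(r) = 2·10^r(r + 2) - 4 for all r ≥ 1.
For the base case r = 1: S(1) = 56, and the closed form gives 56. They agree.
Inductive step: suppose the statement holds for some p ≥ 1, so S(p) = 2·10^p(p + 2) - 4.
Then S(p+1) = S(p) + (10^p(18p + 56)) = (2·10^p(p + 2) - 4) + (10^p(18p + 56)).
Simplifying, S(p+1) = 20·10^p·p + 60·10^p - 4 = 2·10^(p+1)((p+1) + 2) - 4,
which is the closed form with r = p+1.
By the principle of mathematical induction, the result holds for all r ≥ 1.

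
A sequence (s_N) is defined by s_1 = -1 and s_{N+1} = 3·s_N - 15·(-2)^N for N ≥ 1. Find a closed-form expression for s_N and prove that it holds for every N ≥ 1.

s_N = 3(-2)^N + 5·3^(N - 1)

Computing the first terms: s_1 = -1, s_2 = 27, s_3 = 21. This suggests s_N = 3(-2)^N + 5·3^(N - 1).
For the base case N = 1: the formula gives -1 = -1 = s_1.
Inductive step: assume the claim holds for N = m, so s_m = 3(-2)^m + 5·3^(m - 1).
Then s_{m+1} = 3·s_m - 15·(-2)^m = 3·(3(-2)^m + 5·3^(m - 1)) - 15·(-2)^m = 3(-2)^(m + 1) + 5·3^m = 3(-2)^(m+1) + 5·3^((m+1) - 1),
which is the claimed formula at N = m+1.
By induction, the statement is established for all N ≥ 1.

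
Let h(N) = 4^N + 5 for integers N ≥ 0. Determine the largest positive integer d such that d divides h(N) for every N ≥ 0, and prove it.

Computing the first values: h(0) = 6 and h(1) = 9; gcd(6, 9) = 3, so d ≤ 3.
We prove 3 | 4^N + 5 for all N ≥ 0 by induction on N.
For the base case N = 0: h(0) = 6 = 3·(2), so 3 | h(0).
Inductive step: suppose the statement holds for some i ≥ 0, i.e. 3 | h(i). Then
h(i+1) = 4^(i+1) + 5 = 4·(4^i + 5) - 15 = 4·h(i) - 15. The first term is divisible by 3 by the inductive hypothesis, and -15 is divisible by 3. Hence 3 | h(i+1).
By the principle of mathematical induction, the result holds for all N ≥ 0.
Therefore the largest such d is 3.

d = 3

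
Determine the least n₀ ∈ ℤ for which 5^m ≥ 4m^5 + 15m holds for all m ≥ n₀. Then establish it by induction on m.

n₀ = 7

At m = 6: 15625 < 31194, so the inequality fails and n₀ ≥ 7. We prove 5^m ≥ 4m^5 + 15m for all m ≥ 7.
When m = 7: 5^m = 78125 and 4m^5 + 15m = 67333, so 78125 ≥ 67333.
Inductive step: assume the claim holds for m = i, so 5^i ≥ 4i^5 + 15i.
Then 5^(i + 1) = 5·(5^i) ≥ 5·(4i^5 + 15i).
Also, for i ≥ 7 we have 5·(4i^5 + 15i) ≥ 4(i+1)^5 + 15(i+1), since 5·(4i^5 + 15i) − (4(i+1)^5 + 15(i+1)) = 16i^5 - 20i^4 - 40i^3 - 40i^2 + 40i - 19, which is nonnegative for all i ≥ 7.
Combining, 5^(i + 1) ≥ 4(i+1)^5 + 15(i+1).
By the principle of mathematical induction, the result holds for all m ≥ 7.
Hence the smallest such n₀ is 7.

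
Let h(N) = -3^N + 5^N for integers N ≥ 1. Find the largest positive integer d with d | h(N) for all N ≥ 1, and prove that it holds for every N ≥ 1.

Computing the first values: h(1) = 2 and h(2) = 16; gcd(2, 16) = 2, so d ≤ 2.
We prove 2 | -3^N + 5^N for all N ≥ 1 by induction on N.
Base case (N = 1): h(1) = 2 = 2·(1), so 2 | h(1).
Suppose the result is true for N = p, i.e. 2 | h(p). Then
5^{p+1} − 3^{p+1} = 5·5^p − 3·3^p = 5·(5^p − 3^p) + (2)·3^p. The first term is divisible by 2 by the inductive hypothesis, and the second term (2)·3^p is divisible by 2 since 2 | 2. Hence 2 | h(p+1).
Hence, by induction on N, the claim holds for every N ≥ 1.
Therefore the largest such d is 2.

d = 2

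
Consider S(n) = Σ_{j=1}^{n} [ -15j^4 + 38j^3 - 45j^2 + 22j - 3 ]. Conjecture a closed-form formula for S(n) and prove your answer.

We claim S(n) = -n(n^2 - n + 1)(3n^2 + n - 1) for all n ≥ 1.
When n = 1: S(1) = -3, and the closed form gives -3. They agree.
Inductive step: assume the claim holds for n = j, so S(j) = j(-3j^4 + 2j^3 - j^2 - 2j + 1).
Then S(j+1) = S(j) + (-15j^4 - 22j^3 - 21j^2 - 14j - 3) = (j(-3j^4 + 2j^3 - j^2 - 2j + 1)) + (-15j^4 - 22j^3 - 21j^2 - 14j - 3).
Simplifying, S(j+1) = -(j + 1)(j^2 + j + 1)(3j^2 + 7j + 3) = -(j+1)((j+1)^2 - (j+1) + 1)(3(j+1)^2 + (j+1) - 1),
which is the closed form with n = j+1.
Hence, by induction on n, the claim holds for every n ≥ 1.

S(n) = -n(n^2 - n + 1)(3n^2 + n - 1)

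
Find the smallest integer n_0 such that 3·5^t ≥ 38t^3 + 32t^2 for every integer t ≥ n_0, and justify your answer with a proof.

n_0 = 5

At t = 4: 1875 < 2944, so the inequality fails and n_0 ≥ 5. We prove 3·5^t ≥ 38t^3 + 32t^2 for all t ≥ 5.
When t = 5: 3·5^t = 9375 and 38t^3 + 32t^2 = 5550, so 9375 ≥ 5550.
Suppose the result is true for t = p, so 3·5^p ≥ 38p^3 + 32p^2.
Then 3·5^(p + 1) = 5·(3·5^p) ≥ 5·(38p^3 + 32p^2).
Also, for p ≥ 5 we have 5·(38p^3 + 32p^2) ≥ 38(p+1)^3 + 32(p+1)^2, since 5·(38p^3 + 32p^2) − (38(p+1)^3 + 32(p+1)^2) = 152p^3 + 14p^2 - 178p - 70, which is nonnegative for all p ≥ 5.
Combining, 3·5^(p + 1) ≥ 38(p+1)^3 + 32(p+1)^2.
By the principle of mathematical induction, the result holds for all t ≥ 5.
Hence the smallest such n_0 is 5.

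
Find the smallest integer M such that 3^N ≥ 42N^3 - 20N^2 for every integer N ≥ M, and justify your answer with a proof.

At N = 9: 19683 < 28998, so the inequality fails and M ≥ 10. We prove 3^N ≥ 42N^3 - 20N^2 for all N ≥ 10.
When N = 10: 3^N = 59049 and 42N^3 - 20N^2 = 40000, so 59049 ≥ 40000.
Inductive step: assume the claim holds for N = p, so 3^p ≥ 42p^3 - 20p^2.
Then 3^(p + 1) = 3·(3^p) ≥ 3·(42p^3 - 20p^2).
Also, for p ≥ 10 we have 3·(42p^3 - 20p^2) ≥ 42(p+1)^3 - 20(p+1)^2, since 3·(42p^3 - 20p^2) − (42(p+1)^3 - 20(p+1)^2) = 84p^3 - 166p^2 - 86p - 22, which is nonnegative for all p ≥ 10.
Combining, 3^(p + 1) ≥ 42(p+1)^3 - 20(p+1)^2.
This completes the induction.
Hence the smallest such M is 10.

M = 10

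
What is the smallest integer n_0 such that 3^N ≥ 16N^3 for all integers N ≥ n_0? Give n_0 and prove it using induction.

n_0 = 9

At N = 8: 6561 < 8192, so the inequality fails and n_0 ≥ 9. We prove 3^N ≥ 16N^3 for all N ≥ 9.
Base step (N = 9): 3^N = 19683 and 16N^3 = 11664, so 19683 ≥ 11664.
Inductive step: assume the claim holds for N = i, so 3^i ≥ 16i^3.
Then 3^(i + 1) = 3·(3^i) ≥ 3·(16i^3).
Also, for i ≥ 9 we have 3·(16i^3) ≥ 16(i+1)^3, since 3 ≥ (1 + 1/i)^3 for all i ≥ 9.
Combining, 3^(i + 1) ≥ 16(i+1)^3.
By induction, the statement is established for all N ≥ 9.
Hence the smallest such n_0 is 9.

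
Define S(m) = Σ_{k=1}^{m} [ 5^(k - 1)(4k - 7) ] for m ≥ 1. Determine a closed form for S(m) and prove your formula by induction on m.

S(m) = 5^m(m - 2) + 2

We claim S(m) = 5^m(m - 2) + 2 for all m ≥ 1.
For the base case m = 1: S(1) = -3, and the closed form gives -3. They agree.
For the inductive step, assume it holds for an arbitrary k ≥ 1, so S(k) = 5^k(k - 2) + 2.
Then S(k+1) = S(k) + (5^k(4k - 3)) = (5^k(k - 2) + 2) + (5^k(4k - 3)).
Simplifying, S(k+1) = 5^(k + 1)k - 5^(k + 1) + 2 = 5^(k+1)((k+1) - 2) + 2,
which is the closed form with m = k+1.
This completes the induction.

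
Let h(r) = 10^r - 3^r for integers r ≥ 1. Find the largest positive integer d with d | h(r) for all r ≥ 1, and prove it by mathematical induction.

Computing the first values: h(1) = 7 and h(2) = 91; gcd(7, 91) = 7, so d ≤ 7.
We prove 7 | 10^r - 3^r for all r ≥ 1 by induction on r.
Base step (r = 1): h(1) = 7 = 7·(1), so 7 | h(1).
For the inductive step, assume it holds for an arbitrary k ≥ 1, i.e. 7 | h(k). Then
10^{k+1} − 3^{k+1} = 10·10^k − 3·3^k = 10·(10^k − 3^k) + (7)·3^k. The first term is divisible by 7 by the inductive hypothesis, and the second term (7)·3^k is divisible by 7 since 7 | 7. Hence 7 | h(k+1).
By the principle of mathematical induction, the result holds for all r ≥ 1.
Therefore the largest such d is 7.

d = 7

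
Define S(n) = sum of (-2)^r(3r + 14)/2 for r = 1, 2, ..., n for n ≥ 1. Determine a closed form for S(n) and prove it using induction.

We claim S(n) = (-2)^n(n + 5) - 5 for all n ≥ 1.
Base case (n = 1): S(1) = -17, and the closed form gives -17. They agree.
Suppose the result is true for n = r, so S(r) = (-2)^r(r + 5) - 5.
Then S(r+1) = S(r) + ((-2)^r(-3r - 17)) = ((-2)^r(r + 5) - 5) + ((-2)^r(-3r - 17)).
Simplifying, S(r+1) = -2(-2)^r·r - 12(-2)^r - 5 = (-2)^(r+1)((r+1) + 5) - 5,
which is the closed form with n = r+1.
Hence, by induction on n, the claim holds for every n ≥ 1.

S(n) = (-2)^n(n + 5) - 5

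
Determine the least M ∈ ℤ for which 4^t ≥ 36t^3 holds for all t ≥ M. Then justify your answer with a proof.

At t = 6: 4096 < 7776, so the inequality fails and M ≥ 7. We prove 4^t ≥ 36t^3 for all t ≥ 7.
For the base case t = 7: 4^t = 16384 and 36t^3 = 12348, so 16384 ≥ 12348.
For the inductive step, assume it holds for an arbitrary p ≥ 7, so 4^p ≥ 36p^3.
Then 4^(p + 1) = 4·(4^p) ≥ 4·(36p^3).
Also, for p ≥ 7 we have 4·(36p^3) ≥ 36(p+1)^3, since 4 ≥ (1 + 1/p)^3 for all p ≥ 7.
Combining, 4^(p + 1) ≥ 36(p+1)^3.
By the principle of mathematical induction, the result holds for all t ≥ 7.
Hence the smallest such M is 7.

M = 7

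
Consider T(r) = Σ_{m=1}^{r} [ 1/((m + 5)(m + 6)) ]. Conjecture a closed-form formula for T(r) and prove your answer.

We claim T(r) = r/(6(r + 6)) for all r ≥ 1.
For the base case r = 1: T(1) = 1/42, and the closed form gives 1/42. They agree.
For the inductive step, assume it holds for an arbitrary m ≥ 1, so T(m) = m/(6(m + 6)).
Then T(m+1) = T(m) + (1/((m + 6)(m + 7))) = (m/(6(m + 6))) + (1/((m + 6)(m + 7))).
Simplifying, T(m+1) = (m + 1)/(6(m + 7)) = (m+1)/(6((m+1) + 6)),
which is the closed form with r = m+1.
By induction, the statement is established for all r ≥ 1.

T(r) = r/(6(r + 6))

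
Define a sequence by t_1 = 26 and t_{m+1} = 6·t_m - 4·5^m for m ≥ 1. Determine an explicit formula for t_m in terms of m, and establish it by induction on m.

t_m = 4·5^m + 6^m

Computing the first terms: t_1 = 26, t_2 = 136, t_3 = 716. This suggests t_m = 4·5^m + 6^m.
For the base case m = 1: the formula gives 26 = 26 = t_1.
For the inductive step, assume it holds for an arbitrary j ≥ 1, so t_j = 4·5^j + 6^j.
Then t_{j+1} = 6·t_j - 4·5^j = 6·(4·5^j + 6^j) - 4·5^j = 4·5^(j + 1) + 6^(j + 1),
which is the claimed formula at m = j+1.
Hence, by induction on m, the claim holds for every m ≥ 1.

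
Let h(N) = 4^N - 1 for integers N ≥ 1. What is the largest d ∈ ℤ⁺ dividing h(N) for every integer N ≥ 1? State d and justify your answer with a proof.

Computing the first values: h(1) = 3 and h(2) = 15; gcd(3, 15) = 3, so d ≤ 3.
We prove 3 | 4^N - 1 for all N ≥ 1 by induction on N.
For the base case N = 1: h(1) = 3 = 3·(1), so 3 | h(1).
Suppose the result is true for N = k, i.e. 3 | h(k). Then
4^{k+1} − 1^{k+1} = 4·4^k − 1·1^k = 4·(4^k − 1^k) + (3)·1^k. The first term is divisible by 3 by the inductive hypothesis, and the second term (3)·1^k is divisible by 3 since 3 | 3. Hence 3 | h(k+1).
By induction, the statement is established for all N ≥ 1.
Therefore the largest such d is 3.

d = 3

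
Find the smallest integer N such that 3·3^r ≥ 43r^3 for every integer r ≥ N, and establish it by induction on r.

At r = 8: 19683 < 22016, so the inequality fails and N ≥ 9. We prove 3·3^r ≥ 43r^3 for all r ≥ 9.
Base case (r = 9): 3·3^r = 59049 and 43r^3 = 31347, so 59049 ≥ 31347.
Inductive step: assume the claim holds for r = i, so 3·3^i ≥ 43i^3.
Then 3·3^(i + 1) = 3·(3·3^i) ≥ 3·(43i^3).
Also, for i ≥ 9 we have 3·(43i^3) ≥ 43(i+1)^3, since 3 ≥ (1 + 1/i)^3 for all i ≥ 9.
Combining, 3·3^(i + 1) ≥ 43(i+1)^3.
By induction, the statement is established for all r ≥ 9.
Hence the smallest such N is 9.

N = 9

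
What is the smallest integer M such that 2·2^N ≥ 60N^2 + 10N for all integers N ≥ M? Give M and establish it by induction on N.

At N = 12: 8192 < 8760, so the inequality fails and M ≥ 13. We prove 2·2^N ≥ 60N^2 + 10N for all N ≥ 13.
Base case (N = 13): 2·2^N = 16384 and 60N^2 + 10N = 10270, so 16384 ≥ 10270.
Suppose the result is true for N = k, so 2·2^k ≥ 60k^2 + 10k.
Then 2·2^(k + 1) = 2·(2·2^k) ≥ 2·(60k^2 + 10k).
Also, for k ≥ 13 we have 2·(60k^2 + 10k) ≥ 60(k+1)^2 + 10(k+1), since 2·(60k^2 + 10k) − (60(k+1)^2 + 10(k+1)) = 60k^2 - 110k - 70, which is nonnegative for all k ≥ 13.
Combining, 2·2^(k + 1) ≥ 60(k+1)^2 + 10(k+1).
Hence, by induction on N, the claim holds for every N ≥ 13.
Hence the smallest such M is 13.

M = 13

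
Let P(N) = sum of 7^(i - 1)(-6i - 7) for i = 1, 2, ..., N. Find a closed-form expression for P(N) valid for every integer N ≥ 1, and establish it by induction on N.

We claim P(N) = -7^N(N + 1) + 1 for all N ≥ 1.
When N = 1: P(1) = -13, and the closed form gives -13. They agree.
For the inductive step, assume it holds for an arbitrary i ≥ 1, so P(i) = -7^i(i + 1) + 1.
Then P(i+1) = P(i) + (7^i(-6i - 13)) = (-7^i(i + 1) + 1) + (7^i(-6i - 13)).
Simplifying, P(i+1) = -7·7^i·i - 14·7^i + 1 = -7^(i+1)((i+1) + 1) + 1,
which is the closed form with N = i+1.
This completes the induction.

P(N) = -7^N(N + 1) + 1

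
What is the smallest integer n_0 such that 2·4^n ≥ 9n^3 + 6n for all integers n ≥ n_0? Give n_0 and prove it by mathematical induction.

n_0 = 5

At n = 4: 512 < 600, so the inequality fails and n_0 ≥ 5. We prove 2·4^n ≥ 9n^3 + 6n for all n ≥ 5.
When n = 5: 2·4^n = 2048 and 9n^3 + 6n = 1155, so 2048 ≥ 1155.
Suppose the result is true for n = m, so 2·4^m ≥ 9m^3 + 6m.
Then 2·4^(m + 1) = 4·(2·4^m) ≥ 4·(9m^3 + 6m).
Also, for m ≥ 5 we have 4·(9m^3 + 6m) ≥ 9(m+1)^3 + 6(m+1), since 4·(9m^3 + 6m) − (9(m+1)^3 + 6(m+1)) = 27m^3 - 27m^2 - 9m - 15, which is nonnegative for all m ≥ 5.
Combining, 2·4^(m + 1) ≥ 9(m+1)^3 + 6(m+1).
Hence, by induction on n, the claim holds for every n ≥ 5.
Hence the smallest such n_0 is 5.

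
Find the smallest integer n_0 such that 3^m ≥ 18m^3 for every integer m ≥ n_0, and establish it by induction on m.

n_0 = 9

At m = 8: 6561 < 9216, so the inequality fails and n_0 ≥ 9. We prove 3^m ≥ 18m^3 for all m ≥ 9.
Base case (m = 9): 3^m = 19683 and 18m^3 = 13122, so 19683 ≥ 13122.
Inductive step: assume the claim holds for m = r, so 3^r ≥ 18r^3.
Then 3^(r + 1) = 3·(3^r) ≥ 3·(18r^3).
Also, for r ≥ 9 we have 3·(18r^3) ≥ 18(r+1)^3, since 3 ≥ (1 + 1/r)^3 for all r ≥ 9.
Combining, 3^(r + 1) ≥ 18(r+1)^3.
Hence, by induction on m, the claim holds for every m ≥ 9.
Hence the smallest such n_0 is 9.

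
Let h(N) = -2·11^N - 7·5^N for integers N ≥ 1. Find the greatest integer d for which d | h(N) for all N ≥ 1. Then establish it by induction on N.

Computing the first values: h(1) = -57 and h(2) = -417; gcd(-57, -417) = 3, so d ≤ 3.
We prove 3 | -2·11^N - 7·5^N for all N ≥ 1 by induction on N.
Base case (N = 1): h(1) = -57 = 3·(-19), so 3 | h(1).
Suppose the result is true for N = p, i.e. 3 | h(p). Then
h(p+1) − 11·h(p) = (-2·11^(p+1) - 7·5^(p+1)) − 11·(-2·11^p - 7·5^p) = (-7)·5^p·(5 − 11) = (42)·5^p. Since 3 | h(p) by the inductive hypothesis, 3 | 11·h(p); and 3 | 42 since 42 = 3·14. Therefore 3 | h(p+1).
By induction, the statement is established for all N ≥ 1.
Therefore the largest such d is 3.

d = 3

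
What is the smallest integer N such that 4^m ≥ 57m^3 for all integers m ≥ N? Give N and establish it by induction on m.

At m = 7: 16384 < 19551, so the inequality fails and N ≥ 8. We prove 4^m ≥ 57m^3 for all m ≥ 8.
When m = 8: 4^m = 65536 and 57m^3 = 29184, so 65536 ≥ 29184.
Inductive step: assume the claim holds for m = k, so 4^k ≥ 57k^3.
Then 4^(k + 1) = 4·(4^k) ≥ 4·(57k^3).
Also, for k ≥ 8 we have 4·(57k^3) ≥ 57(k+1)^3, since 4 ≥ (1 + 1/k)^3 for all k ≥ 8.
Combining, 4^(k + 1) ≥ 57(k+1)^3.
By the principle of mathematical induction, the result holds for all m ≥ 8.
Hence the smallest such N is 8.

N = 8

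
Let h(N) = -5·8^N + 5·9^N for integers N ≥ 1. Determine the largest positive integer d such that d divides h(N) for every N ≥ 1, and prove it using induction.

Computing the first values: h(1) = 5 and h(2) = 85; gcd(5, 85) = 5, so d ≤ 5.
We prove 5 | -5·8^N + 5·9^N for all N ≥ 1 by induction on N.
When N = 1: h(1) = 5 = 5·(1), so 5 | h(1).
Inductive step: assume the claim holds for N = r, i.e. 5 | h(r). Then
h(r+1) − 9·h(r) = (-5·8^(r+1) + 5·9^(r+1)) − 9·(-5·8^r + 5·9^r) = (-5)·8^r·(8 − 9) = (5)·8^r. Since 5 | h(r) by the inductive hypothesis, 5 | 9·h(r); and 5 | 5 since 5 = 5·1. Therefore 5 | h(r+1).
This completes the induction.
Therefore the largest such d is 5.

d = 5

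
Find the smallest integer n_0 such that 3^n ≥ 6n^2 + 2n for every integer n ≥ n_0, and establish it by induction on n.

At n = 4: 81 < 104, so the inequality fails and n_0 ≥ 5. We prove 3^n ≥ 6n^2 + 2n for all n ≥ 5.
Base step (n = 5): 3^n = 243 and 6n^2 + 2n = 160, so 243 ≥ 160.
Inductive step: suppose the statement holds for some m ≥ 5, so 3^m ≥ 6m^2 + 2m.
Then 3^(m + 1) = 3·(3^m) ≥ 3·(6m^2 + 2m).
Also, for m ≥ 5 we have 3·(6m^2 + 2m) ≥ 6(m+1)^2 + 2(m+1), since 3·(6m^2 + 2m) − (6(m+1)^2 + 2(m+1)) = 12m^2 - 8m - 8, which is nonnegative for all m ≥ 5.
Combining, 3^(m + 1) ≥ 6(m+1)^2 + 2(m+1).
This completes the induction.
Hence the smallest such n_0 is 5.

n_0 = 5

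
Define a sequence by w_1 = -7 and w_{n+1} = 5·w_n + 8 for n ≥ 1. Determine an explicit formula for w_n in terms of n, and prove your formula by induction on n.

Computing the first terms: w_1 = -7, w_2 = -27, w_3 = -127. This suggests w_n = -5^n - 2.
Base step (n = 1): the formula gives -7 = -7 = w_1.
For the inductive step, assume it holds for an arbitrary j ≥ 1, so w_j = -5^j - 2.
Then w_{j+1} = 5·w_j + 8 = 5·(-5^j - 2) + 8 = -5^(j + 1) - 2,
which is the claimed formula at n = j+1.
By induction, the statement is established for all n ≥ 1.

w_n = -5^n - 2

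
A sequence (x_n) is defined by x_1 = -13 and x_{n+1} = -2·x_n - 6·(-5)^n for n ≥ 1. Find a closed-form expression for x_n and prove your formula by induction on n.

x_n = -3(-2)^(n - 1) + 2(-5)^n

Computing the first terms: x_1 = -13, x_2 = 56, x_3 = -262. This suggests x_n = -3(-2)^(n - 1) + 2(-5)^n.
Base case (n = 1): the formula gives -13 = -13 = x_1.
Suppose the result is true for n = k, so x_k = -3(-2)^(k - 1) + 2(-5)^k.
Then x_{k+1} = -2·x_k - 6·(-5)^k = -2·(-3(-2)^(k - 1) + 2(-5)^k) - 6·(-5)^k = -3(-2)^k + 2(-5)^(k + 1) = -3(-2)^((k+1) - 1) + 2(-5)^(k+1),
which is the claimed formula at n = k+1.
This completes the induction.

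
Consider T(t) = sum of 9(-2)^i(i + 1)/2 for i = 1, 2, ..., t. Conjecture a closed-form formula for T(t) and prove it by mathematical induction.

We claim T(t) = (-2)^t(3t + 4) - 4 for all t ≥ 1.
Base case (t = 1): T(1) = -18, and the closed form gives -18. They agree.
Suppose the result is true for t = i, so T(i) = (-2)^i(3i + 4) - 4.
Then T(i+1) = T(i) + (9(-2)^i(-i - 2)) = ((-2)^i(3i + 4) - 4) + (9(-2)^i(-i - 2)).
Simplifying, T(i+1) = -6(-2)^i·i - 14(-2)^i - 4 = (-2)^(i+1)(3(i+1) + 4) - 4,
which is the closed form with t = i+1.
By the principle of mathematical induction, the result holds for all t ≥ 1.

T(t) = (-2)^t(3t + 4) - 4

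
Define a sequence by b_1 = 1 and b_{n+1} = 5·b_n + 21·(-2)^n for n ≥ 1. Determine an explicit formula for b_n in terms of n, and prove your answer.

b_n = -3(-2)^n - 5^n

Computing the first terms: b_1 = 1, b_2 = -37, b_3 = -101. This suggests b_n = -3(-2)^n - 5^n.
When n = 1: the formula gives 1 = 1 = b_1.
Inductive step: suppose the statement holds for some p ≥ 1, so b_p = -3(-2)^p - 5^p.
Then b_{p+1} = 5·b_p + 21·(-2)^p = 5·(-3(-2)^p - 5^p) + 21·(-2)^p = -3(-2)^(p + 1) - 5^(p + 1),
which is the claimed formula at n = p+1.
This completes the induction.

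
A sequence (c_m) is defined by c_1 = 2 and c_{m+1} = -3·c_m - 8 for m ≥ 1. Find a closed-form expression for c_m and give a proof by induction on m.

c_m = 4(-3)^(m - 1) - 2

Computing the first terms: c_1 = 2, c_2 = -14, c_3 = 34. This suggests c_m = 4(-3)^(m - 1) - 2.
For the base case m = 1: the formula gives 2 = 2 = c_1.
Inductive step: suppose the statement holds for some k ≥ 1, so c_k = 4(-3)^(k - 1) - 2.
Then c_{k+1} = -3·c_k - 8 = -3·(4(-3)^(k - 1) - 2) - 8 = 4(-3)^k - 2 = 4(-3)^((k+1) - 1) - 2,
which is the claimed formula at m = k+1.
By the principle of mathematical induction, the result holds for all m ≥ 1.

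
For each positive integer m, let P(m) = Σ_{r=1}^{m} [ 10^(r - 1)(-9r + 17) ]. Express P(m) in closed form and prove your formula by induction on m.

P(m) = 10^m(-m + 2) - 2

We claim P(m) = 10^m(-m + 2) - 2 for all m ≥ 1.
For the base case m = 1: P(1) = 8, and the closed form gives 8. They agree.
For the inductive step, assume it holds for an arbitrary r ≥ 1, so P(r) = 10^r(-r + 2) - 2.
Then P(r+1) = P(r) + (10^r(-9r + 8)) = (10^r(-r + 2) - 2) + (10^r(-9r + 8)).
Simplifying, P(r+1) = -10·10^r·r + 10·10^r - 2 = 10^(r+1)(-(r+1) + 2) - 2,
which is the closed form with m = r+1.
This completes the induction.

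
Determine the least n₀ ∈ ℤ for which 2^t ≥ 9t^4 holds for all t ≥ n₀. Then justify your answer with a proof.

n₀ = 21

At t = 20: 1048576 < 1440000, so the inequality fails and n₀ ≥ 21. We prove 2^t ≥ 9t^4 for all t ≥ 21.
Base step (t = 21): 2^t = 2097152 and 9t^4 = 1750329, so 2097152 ≥ 1750329.
Inductive step: suppose the statement holds for some r ≥ 21, so 2^r ≥ 9r^4.
Then 2^(r + 1) = 2·(2^r) ≥ 2·(9r^4).
Also, for r ≥ 21 we have 2·(9r^4) ≥ 9(r+1)^4, since 2 ≥ (1 + 1/r)^4 for all r ≥ 21.
Combining, 2^(r + 1) ≥ 9(r+1)^4.
By induction, the statement is established for all t ≥ 21.
Hence the smallest such n₀ is 21.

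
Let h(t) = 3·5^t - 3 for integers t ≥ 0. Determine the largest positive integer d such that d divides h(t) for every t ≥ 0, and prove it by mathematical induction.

d = 12

Computing the first values: h(0) = 0 and h(1) = 12; gcd(0, 12) = 12, so d ≤ 12.
We prove 12 | 3·5^t - 3 for all t ≥ 0 by induction on t.
Base case (t = 0): h(0) = 0 = 12·(0), so 12 | h(0).
For the inductive step, assume it holds for an arbitrary j ≥ 0, i.e. 12 | h(j). Then
h(j+1) = 3·5^(j+1) - 3 = 5·(3·5^j - 3) + 12 = 5·h(j) + 12. The first term is divisible by 12 by the inductive hypothesis, and 12 is divisible by 12. Hence 12 | h(j+1).
By the principle of mathematical induction, the result holds for all t ≥ 0.
Therefore the largest such d is 12.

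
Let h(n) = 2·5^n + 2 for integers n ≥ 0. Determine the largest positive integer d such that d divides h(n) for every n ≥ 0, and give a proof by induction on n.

Computing the first values: h(0) = 4 and h(1) = 12; gcd(4, 12) = 4, so d ≤ 4.
We prove 4 | 2·5^n + 2 for all n ≥ 0 by induction on n.
Base step (n = 0): h(0) = 4 = 4·(1), so 4 | h(0).
For the inductive step, assume it holds for an arbitrary p ≥ 0, i.e. 4 | h(p). Then
h(p+1) = 2·5^(p+1) + 2 = 5·(2·5^p + 2) - 8 = 5·h(p) - 8. The first term is divisible by 4 by the inductive hypothesis, and -8 is divisible by 4. Hence 4 | h(p+1).
By the principle of mathematical induction, the result holds for all n ≥ 0.
Therefore the largest such d is 4.

d = 4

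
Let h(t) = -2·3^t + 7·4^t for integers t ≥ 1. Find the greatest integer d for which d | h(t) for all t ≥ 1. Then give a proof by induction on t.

Computing the first values: h(1) = 22 and h(2) = 94; gcd(22, 94) = 2, so d ≤ 2.
We prove 2 | -2·3^t + 7·4^t for all t ≥ 1 by induction on t.
For the base case t = 1: h(1) = 22 = 2·(11), so 2 | h(1).
Inductive step: assume the claim holds for t = i, i.e. 2 | h(i). Then
h(i+1) − 4·h(i) = (-2·3^(i+1) + 7·4^(i+1)) − 4·(-2·3^i + 7·4^i) = (-2)·3^i·(3 − 4) = (2)·3^i. Since 2 | h(i) by the inductive hypothesis, 2 | 4·h(i); and 2 | 2 since 2 = 2·1. Therefore 2 | h(i+1).
By induction, the statement is established for all t ≥ 1.
Therefore the largest such d is 2.

d = 2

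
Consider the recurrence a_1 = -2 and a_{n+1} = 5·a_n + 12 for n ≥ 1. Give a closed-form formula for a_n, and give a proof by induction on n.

Computing the first terms: a_1 = -2, a_2 = 2, a_3 = 22. This suggests a_n = 5^(n - 1) - 3.
When n = 1: the formula gives -2 = -2 = a_1.
Suppose the result is true for n = i, so a_i = 5^(i - 1) - 3.
Then a_{i+1} = 5·a_i + 12 = 5·(5^(i - 1) - 3) + 12 = 5^i - 3 = 5^((i+1) - 1) - 3,
which is the claimed formula at n = i+1.
By induction, the statement is established for all n ≥ 1.

a_n = 5^(n - 1) - 3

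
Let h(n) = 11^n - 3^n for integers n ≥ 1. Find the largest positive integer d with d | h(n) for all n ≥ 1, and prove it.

Computing the first values: h(1) = 8 and h(2) = 112; gcd(8, 112) = 8, so d ≤ 8.
We prove 8 | 11^n - 3^n for all n ≥ 1 by induction on n.
Base step (n = 1): h(1) = 8 = 8·(1), so 8 | h(1).
Inductive step: suppose the statement holds for some i ≥ 1, i.e. 8 | h(i). Then
11^{i+1} − 3^{i+1} = 11·11^i − 3·3^i = 11·(11^i − 3^i) + (8)·3^i. The first term is divisible by 8 by the inductive hypothesis, and the second term (8)·3^i is divisible by 8 since 8 | 8. Hence 8 | h(i+1).
By the principle of mathematical induction, the result holds for all n ≥ 1.
Therefore the largest such d is 8.

d = 8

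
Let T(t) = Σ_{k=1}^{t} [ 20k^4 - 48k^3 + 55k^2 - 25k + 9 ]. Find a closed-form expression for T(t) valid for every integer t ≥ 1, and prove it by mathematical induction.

T(t) = t(4t^4 - 2t^3 + t^2 + 3t + 5)

We claim T(t) = t(4t^4 - 2t^3 + t^2 + 3t + 5) for all t ≥ 1.
Base case (t = 1): T(1) = 11, and the closed form gives 11. They agree.
Suppose the result is true for t = k, so T(k) = k(4k^4 - 2k^3 + k^2 + 3k + 5).
Then T(k+1) = T(k) + (20k^4 + 32k^3 + 31k^2 + 21k + 11) = (k(4k^4 - 2k^3 + k^2 + 3k + 5)) + (20k^4 + 32k^3 + 31k^2 + 21k + 11).
Simplifying, T(k+1) = (k + 1)(4k^4 + 14k^3 + 19k^2 + 15k + 11) = (k+1)(4(k+1)^4 - 2(k+1)^3 + (k+1)^2 + 3(k+1) + 5),
which is the closed form with t = k+1.
Hence, by induction on t, the claim holds for every t ≥ 1.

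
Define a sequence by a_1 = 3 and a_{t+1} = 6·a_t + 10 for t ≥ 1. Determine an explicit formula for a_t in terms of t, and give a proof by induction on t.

a_t = 5·6^(t - 1) - 2

Computing the first terms: a_1 = 3, a_2 = 28, a_3 = 178. This suggests a_t = 5·6^(t - 1) - 2.
Base step (t = 1): the formula gives 3 = 3 = a_1.
Inductive step: assume the claim holds for t = j, so a_j = 5·6^(j - 1) - 2.
Then a_{j+1} = 6·a_j + 10 = 6·(5·6^(j - 1) - 2) + 10 = 5·6^j - 2 = 5·6^((j+1) - 1) - 2,
which is the claimed formula at t = j+1.
By the principle of mathematical induction, the result holds for all t ≥ 1.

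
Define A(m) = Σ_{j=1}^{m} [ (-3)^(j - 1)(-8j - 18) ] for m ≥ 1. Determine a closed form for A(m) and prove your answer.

We claim A(m) = (-3)^m(2m + 5) - 5 for all m ≥ 1.
Base step (m = 1): A(1) = -26, and the closed form gives -26. They agree.
Suppose the result is true for m = j, so A(j) = (-3)^j(2j + 5) - 5.
Then A(j+1) = A(j) + ((-3)^j(-8j - 26)) = ((-3)^j(2j + 5) - 5) + ((-3)^j(-8j - 26)).
Simplifying, A(j+1) = -6(-3)^j·j - 21(-3)^j - 5 = (-3)^(j+1)(2(j+1) + 5) - 5,
which is the closed form with m = j+1.
Hence, by induction on m, the claim holds for every m ≥ 1.

A(m) = (-3)^m(2m + 5) - 5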